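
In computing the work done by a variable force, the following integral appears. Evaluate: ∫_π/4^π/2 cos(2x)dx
Antiderivative: sin(2x)/2
Evaluate at bounds: [sin(2·π/2)/2] - [sin(2·π/4)/2]
= ((0) - (1))/2 = -1/2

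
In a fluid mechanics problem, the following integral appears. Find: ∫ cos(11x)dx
Using substitution u = 11x: ∫ cos(u) du/11 = sin(u)/11 + C

Answer: (1/11)sin(11x) + C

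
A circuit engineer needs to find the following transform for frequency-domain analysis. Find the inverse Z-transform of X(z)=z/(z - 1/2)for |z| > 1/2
Standard pair: z/(z-a) <-> a^n * u[n] for causal signals
With a = 1/2: x[n] = (1/2)^n * u[n]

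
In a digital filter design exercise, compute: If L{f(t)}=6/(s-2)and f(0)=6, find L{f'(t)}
L{f'(t)} = s·F(s) - f(0) = 6s/(s-2)-6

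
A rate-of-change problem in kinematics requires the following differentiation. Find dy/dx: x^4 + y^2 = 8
Differentiate: 4x^3+2y·(dy/dx) = 0
dy/dx = -4x^3/(2y)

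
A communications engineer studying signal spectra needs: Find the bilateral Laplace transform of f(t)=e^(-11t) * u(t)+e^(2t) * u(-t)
For e^(-11t) * u(t): L = 1/(s+11), Re(s) > -11
For e^(2t) * u(-t): L = -1/(s-2), Re(s) < 2
Combined: F(s) = 1/(s+11)-1/(s-2), -11 < Re(s) < 2

Answer: 1/(s+11)-1/(s-2), ROC: -11 < Re(s) < 2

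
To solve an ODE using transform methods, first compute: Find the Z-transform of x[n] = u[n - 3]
Using the time-shift property: Z{u[n-3]} = z^(-3)*z/(z-1)
= z^(-2)/(z-1)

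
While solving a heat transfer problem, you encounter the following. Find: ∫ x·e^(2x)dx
Integration by parts: u=x, dv=e^(2x) dx
du=dx, v=e^(2x)/2
=x·e^(2x)/2 - ∫ e^(2x)/2 dx
=x·e^(2x)/2 - e^(2x)/4 + C

Answer: e^(2x)(x/2 - 1/4) + C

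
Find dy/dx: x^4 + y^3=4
Differentiate: 4x^3+3y^2·(dy/dx)=0
dy/dx=-4x^3/(3y^2)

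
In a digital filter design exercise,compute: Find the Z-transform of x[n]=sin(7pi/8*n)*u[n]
Z{sin(w0 * n) * u[n]}=z * sin(w0)/(z^2-2z * cos(w0)+1)
With w0=7pi/8: X(z)=z * sin(7pi/8)/(z^2-2z * cos(7pi/8)+1)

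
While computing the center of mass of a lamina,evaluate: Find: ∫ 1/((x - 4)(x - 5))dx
Partial fractions: 1/((x-4)(x-5)) = A/(x-4) + B/(x-5)
A = -1, B = 1
∫ [-1· 1/(x-4) + 1· 1/(x-5)] dx
= (1)[ln|x-5| - ln|x-4|] + C

Answer: ln|(x-5)/(x-4)| + C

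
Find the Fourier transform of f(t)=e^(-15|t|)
Using the standard pair: F{e^(-a|t|)} = 2a/(a^2 + omega^2)
With a = 15: F(omega) = 30/(225 + omega^2)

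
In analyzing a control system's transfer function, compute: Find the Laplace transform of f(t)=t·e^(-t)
L{t·e^(at)}=1/(s-a)²
L{t·e^(-t)}=1/(s + 1)²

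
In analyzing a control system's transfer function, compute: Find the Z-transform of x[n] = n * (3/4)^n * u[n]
Using the property Z{n * a^n * u[n]} = az/(z-a)^2
With a = 3/4: X(z) = (3/4)z/(z - 3/4)^2, |z| > 3/4

Answer: (3/4)z/(z - 3/4)^2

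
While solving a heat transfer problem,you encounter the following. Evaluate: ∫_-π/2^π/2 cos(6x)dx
Antiderivative: sin(6x)/6
Evaluate at bounds: [sin(6·π/2)/6] - [sin(6·-π/2)/6]
= ((0) - (0))/6 = 0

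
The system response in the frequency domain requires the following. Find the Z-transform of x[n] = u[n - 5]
Using the time-shift property: Z{u[n-5]} = z^(-5) * z/(z-1)
= z^(-4)/(z-1)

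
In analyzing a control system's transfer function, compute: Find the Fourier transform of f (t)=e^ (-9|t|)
Using the standard pair: F{e^(-a|t|)}=2a/(a^2+omega^2)
With a=9: F(omega)=18/(81+omega^2)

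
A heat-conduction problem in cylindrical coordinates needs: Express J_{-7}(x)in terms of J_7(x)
For integer n: J_{-n}(x) = (-1)^n J_n(x)
With n = 7: J_{-7}(x) = (-1)^7 J_7(x) = -J_7(x)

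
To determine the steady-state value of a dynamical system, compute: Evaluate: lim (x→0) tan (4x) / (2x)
tan(u) ≈ u for small u:
tan(4x)/(2x) ≈ 4x/(2x)=4/2

Answer: 2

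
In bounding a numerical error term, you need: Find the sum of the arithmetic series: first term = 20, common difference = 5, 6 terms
Last term: a_n = 20+(6-1)·5 = 45
Sum = n(a_1+a_n)/2 = 6(20+45)/2 = 195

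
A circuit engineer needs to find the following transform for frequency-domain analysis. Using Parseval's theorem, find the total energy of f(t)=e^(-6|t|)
Parseval's theorem: E = integral |f(t)|^2 dt = (1/2pi) integral |F(omega)|^2 domega
E = integral_{-inf}^{inf} e^(-12|t|) dt = 2 * integral_0^inf e^(-12t) dt = 2/(2 * 6) = 1/6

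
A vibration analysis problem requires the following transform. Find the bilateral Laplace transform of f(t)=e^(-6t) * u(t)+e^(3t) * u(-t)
For e^(-6t)*u(t): L = 1/(s+6), Re(s) > -6
For e^(3t)*u(-t): L = -1/(s-3), Re(s) < 3
Combined: F(s) = 1/(s+6)-1/(s-3), -6 < Re(s) < 3

Answer: 1/(s+6)-1/(s-3), ROC: -6 < Re(s) < 3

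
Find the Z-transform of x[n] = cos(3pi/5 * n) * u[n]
Z{cos(w0 * n) * u[n]} = z(z - cos(w0))/(z^2-2z * cos(w0)+1)
With w0 = 3pi/5: X(z) = z(z - cos(3pi/5))/(z^2-2z * cos(3pi/5)+1)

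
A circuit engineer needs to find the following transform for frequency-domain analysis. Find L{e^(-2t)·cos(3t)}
First shifting: L{e^(at)f(t)} = F(s-a)
L{cos(3t)} = s/(s² + 9)
Shift: (s + 2)/((s + 2)² + 9)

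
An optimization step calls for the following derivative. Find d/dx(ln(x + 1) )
Chain rule: d/dx[ln(u)]=u'/u where u=x+1
u'=1

Answer: (1)/(x+1)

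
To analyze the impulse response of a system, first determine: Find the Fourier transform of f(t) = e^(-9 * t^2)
The Fourier transform of a Gaussian e^(-a * t^2) is sqrt(pi/a) * e^(-omega^2/(4a)).
With a=9: F(omega)=sqrt(pi)/3 * e^(-omega^2/36)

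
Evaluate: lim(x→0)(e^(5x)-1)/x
L'Hôpital (0/0): lim 5e^(5x)/1 = 5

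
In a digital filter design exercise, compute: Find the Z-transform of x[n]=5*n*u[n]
Z{n*u[n]} = z/(z-1)^2
By linearity: Z{5*n*u[n]} = 5z/(z-1)^2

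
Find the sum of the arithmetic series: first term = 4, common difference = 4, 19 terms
Last term: a_n = 4+(19-1)·4 = 76
Sum = n(a_1+a_n)/2 = 19(4+76)/2 = 760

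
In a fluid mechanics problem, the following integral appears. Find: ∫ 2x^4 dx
Using power rule: ∫ 2x^4 dx=2/5 x^5 + C=(2/5)x^5 + C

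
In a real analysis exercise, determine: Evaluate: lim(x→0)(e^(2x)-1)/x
L'Hôpital (0/0): lim 2e^(2x)/1 = 2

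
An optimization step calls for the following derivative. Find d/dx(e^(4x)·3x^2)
Product rule: (fg)'=f'g+fg'
f=e^(4x), f'=4·e^(4x)
g=3x^2, g'=6x

Answer: 12·e^(4x)·x^2+6·e^(4x)·x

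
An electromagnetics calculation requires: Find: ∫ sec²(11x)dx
Since d/dx[tan(11x)]=11sec²(11x), integral=tan(11x)/11+C

Answer: (1/11)tan(11x)+C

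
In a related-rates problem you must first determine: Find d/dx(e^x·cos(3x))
Product rule: (fg)' = f'g + fg'
f = e^x, f' = e^x
g = cos(3x), g' = -3·sin(3x)

Answer: e^x·cos(3x) - 3·e^x·sin(3x)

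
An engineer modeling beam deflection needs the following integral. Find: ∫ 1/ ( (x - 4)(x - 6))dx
Partial fractions: 1/((x-4)(x-6))=A/(x-4)+B/(x-6)
A=-1/2, B=1/2
∫ [-1/2· 1/(x-4)+1/2· 1/(x-6)] dx
=(1/2)[ln|x-6| - ln|x-4|]+C

Answer: (1/2)·ln|(x-6)/(x-4)|+C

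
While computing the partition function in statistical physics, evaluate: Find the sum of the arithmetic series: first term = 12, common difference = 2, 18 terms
Last term: a_n = 12 + (18 - 1)·2 = 46
Sum = n(a_1 + a_n)/2 = 18(12 + 46)/2 = 522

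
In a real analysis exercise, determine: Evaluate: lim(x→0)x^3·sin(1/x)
Squeeze theorem: -|x^3| ≤ x^3·sin(1/x) ≤ |x^3|
Since x^3 → 0 as x → 0, by squeeze theorem the limit is 0

Answer: 0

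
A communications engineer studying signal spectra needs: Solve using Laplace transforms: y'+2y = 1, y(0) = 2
Take L of both sides: sY(s) - 2 + 2Y(s)=1/s
Y(s)(s + 2)=1/s + 2
Y(s)=1/(s(s + 2)) + 2/(s + 2)
Partial fractions: 1/(s(s + 2))=(1/2)/s - (1/2)/(s + 2)
So Y(s)=(1/2)/s + (3/2)/(s + 2)
Inverse transform (L^(-1){1/s}=1, L^(-1){1/(s + 2)}=e^(-2t)):

Answer: y(t)=1/2 + (3/2)·e^(-2t)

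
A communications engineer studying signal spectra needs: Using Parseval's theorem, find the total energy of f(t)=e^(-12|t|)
Parseval's theorem: E=integral |f(t)|^2 dt=(1/2pi) integral |F(omega)|^2 domega
E=integral_{-inf}^{inf} e^(-24|t|) dt=2 * integral_0^inf e^(-24t) dt=2/(2 * 12)=1/12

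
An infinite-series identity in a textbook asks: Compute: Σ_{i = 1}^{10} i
Using formula: Σ i^1=n(n+1)/2=10·11/2=55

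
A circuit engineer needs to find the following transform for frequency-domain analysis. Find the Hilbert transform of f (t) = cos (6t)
The Hilbert transform shifts each frequency component by -pi/2.
H{cos(wt)}=sin(wt)
With w=6: H{cos(6t)}=sin(6t)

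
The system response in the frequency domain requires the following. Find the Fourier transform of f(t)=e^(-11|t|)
Using the standard pair: F{e^(-a|t|)} = 2a/(a^2+omega^2)
With a = 11: F(omega) = 22/(121+omega^2)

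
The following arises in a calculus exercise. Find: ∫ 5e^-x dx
Since d/dx[e^-x] = - e^-x, we get -5e^-x+C

Answer: -5e^-x+C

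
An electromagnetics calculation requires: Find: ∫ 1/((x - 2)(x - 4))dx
Partial fractions: 1/((x-2)(x-4)) = A/(x-2)+B/(x-4)
A = -1/2, B = 1/2
∫ [-1/2· 1/(x-2)+1/2· 1/(x-4)] dx
= (1/2)[ln|x-4| - ln|x-2|]+C

Answer: (1/2)·ln|(x-4)/(x-2)|+C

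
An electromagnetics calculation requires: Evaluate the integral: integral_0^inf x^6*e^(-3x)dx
This is a Gamma integral. Substitute u=3x (du=3 dx):
integral_0^inf x^6*e^(-3x) dx=(1/3^7) integral_0^inf u^6*e^(-u) du
=Gamma(7)/3^7=6!/3^7=720/2187

Answer: 80/243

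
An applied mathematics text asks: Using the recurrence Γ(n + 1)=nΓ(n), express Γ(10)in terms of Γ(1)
Γ(10) = 9Γ(9) = 9·8Γ(8) = ... = 9!·Γ(1) = 362880·Γ(1)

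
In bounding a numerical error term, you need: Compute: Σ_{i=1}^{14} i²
Using formula: Σ i^2=n(n+1)(2n+1)/6=14·15·29/6=1015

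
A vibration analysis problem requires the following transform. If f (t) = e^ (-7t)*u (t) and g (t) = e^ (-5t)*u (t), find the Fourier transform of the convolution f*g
By the convolution theorem: F{f * g} = F(omega) * G(omega)
F(omega) = 1/(7+j * omega), G(omega) = 1/(5+j * omega)
F{f * g} = 1/((7+j * omega)(5+j * omega))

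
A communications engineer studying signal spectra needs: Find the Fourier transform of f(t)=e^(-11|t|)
Using the standard pair: F{e^(-a|t|)}=2a/(a^2 + omega^2)
With a=11: F(omega)=22/(121 + omega^2)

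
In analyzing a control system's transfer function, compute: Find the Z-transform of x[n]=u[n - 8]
Using the time-shift property: Z{u[n-8]}=z^(-8)*z/(z-1)
=z^(-7)/(z-1)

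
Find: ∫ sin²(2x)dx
Using identity sin²(u)=(1 - cos(2u))/2:
∫ (1 - cos(4x))/2 dx=x/2 - sin(4x)/8+C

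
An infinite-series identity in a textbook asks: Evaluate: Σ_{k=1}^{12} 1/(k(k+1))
Partial fractions: 1/(k(k + 1))=1/k - 1/(k + 1)
Telescoping sum: 1(1 - 1/13)=1·12/13

Answer: 12/13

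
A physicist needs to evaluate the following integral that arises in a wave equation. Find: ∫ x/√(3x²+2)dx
Let u = 3x²+2, du = 6x dx
∫ (1/6)·u^(-1/2) du = √u/3+C

Answer: √(3x²+2)/3+C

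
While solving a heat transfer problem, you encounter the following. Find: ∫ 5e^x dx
Since d/dx[e^x] = +e^x, we get 5e^x+C

Answer: 5e^x+C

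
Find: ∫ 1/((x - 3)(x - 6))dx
Partial fractions: 1/((x-3)(x-6))=A/(x-3) + B/(x-6)
A=-1/3, B=1/3
∫ [-1/3· 1/(x-3) + 1/3· 1/(x-6)] dx
=(1/3)[ln|x-6| - ln|x-3|] + C

Answer: (1/3)·ln|(x-6)/(x-3)| + C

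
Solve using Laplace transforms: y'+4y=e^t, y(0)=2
Take L: sY - 2 + 4Y=1/(s-1)
Y(s + 4)=1/(s-1) + 2
Y=1/((s-1)(s + 4)) + 2/(s + 4)
Partial fractions: 1/((s-1)(s + 4))=(1/5)/(s-1) - (1/5)/(s + 4)
So Y=(1/5)/(s-1) + (9/5)/(s + 4)
Inverse Laplace transform (L^(-1){1/(s-1)}=e^t, L^(-1){1/(s + 4)}=e^(-4t)):

Answer: y(t)=(1/5)·e^t + (9/5)·e^(-4t)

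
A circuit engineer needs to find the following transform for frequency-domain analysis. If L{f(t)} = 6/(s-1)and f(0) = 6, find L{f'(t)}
L{f'(t)}=s·F(s) - f(0)=6s/(s-1)-6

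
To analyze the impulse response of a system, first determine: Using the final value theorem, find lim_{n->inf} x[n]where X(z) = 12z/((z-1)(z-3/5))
Final value theorem: lim x[n]=lim_{z->1} (z-1)*X(z)
(z-1)*X(z)=12z/(z-3/5)
As z->1: 12/(1-3/5)=12/(2/5)=30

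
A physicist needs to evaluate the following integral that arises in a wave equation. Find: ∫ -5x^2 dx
Using power rule: ∫ -5x^2 dx=-5/3 x^3 + C=(-5/3)x^3 + C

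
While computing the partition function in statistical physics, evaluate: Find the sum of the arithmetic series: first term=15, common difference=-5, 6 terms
Last term: a_n=15 + (6 - 1)·-5=-10
Sum=n(a_1 + a_n)/2=6(15 + (-10))/2=15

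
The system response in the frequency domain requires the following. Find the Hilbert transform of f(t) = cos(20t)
The Hilbert transform shifts each frequency component by -pi/2.
H{cos(wt)} = sin(wt)
With w = 20: H{cos(20t)} = sin(20t)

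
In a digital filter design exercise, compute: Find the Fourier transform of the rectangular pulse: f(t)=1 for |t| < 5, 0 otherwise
F(omega) = integral from -5 to 5 of e^(-j*omega*t) dt
= 2*sin(5*omega)/omega = 10*sinc(5*omega/pi)

Answer: 2*sin(5*omega)/omega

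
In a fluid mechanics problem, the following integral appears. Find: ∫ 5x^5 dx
Using power rule: ∫ 5x^5 dx=5/6 x^6+C=(5/6)x^6+C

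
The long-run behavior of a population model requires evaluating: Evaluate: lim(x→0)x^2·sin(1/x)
Squeeze theorem: -|x^2| ≤ x^2·sin(1/x) ≤ |x^2|
Since x^2 → 0 as x → 0, by squeeze theorem the limit is 0

Answer: 0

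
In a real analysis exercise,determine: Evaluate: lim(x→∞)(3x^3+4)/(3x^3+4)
Divide numerator and denominator by x^3:
lim (3+4/x^3)/(3+4/x^3) = 1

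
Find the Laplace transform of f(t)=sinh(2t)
L{sinh(at)} = a/(s²-a²)
L{sinh(2t)} = 2/(s²-4)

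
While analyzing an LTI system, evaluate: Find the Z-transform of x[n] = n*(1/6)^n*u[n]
Using the property Z{n * a^n * u[n]} = az/(z-a)^2
With a = 1/6: X(z) = (1/6)z/(z - 1/6)^2, |z| > 1/6

Answer: (1/6)z/(z - 1/6)^2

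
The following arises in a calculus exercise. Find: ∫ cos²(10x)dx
Using identity cos²(u) = (1 + cos(2u))/2:
∫ (1 + cos(20x))/2 dx = x/2 + sin(20x)/40 + C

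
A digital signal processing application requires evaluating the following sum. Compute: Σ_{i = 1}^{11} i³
Using formula: Σ i^3=[n(n+1)/2]²=[11·12/2]²=4356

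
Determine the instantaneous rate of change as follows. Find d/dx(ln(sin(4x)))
Chain rule: d/dx[ln(u)]=u'/u where u=sin(4x)
u'=4cos(4x)

Answer: (4cos(4x))/(sin(4x))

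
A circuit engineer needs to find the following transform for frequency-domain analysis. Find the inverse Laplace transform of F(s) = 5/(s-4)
L^(-1){5/(s-a)} = c·e^(at)
Here a = 4, c = 5

Answer: 5e^(4t)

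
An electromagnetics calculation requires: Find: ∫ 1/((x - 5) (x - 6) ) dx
Partial fractions: 1/((x-5)(x-6)) = A/(x-5)+B/(x-6)
A = -1, B = 1
∫ [-1· 1/(x-5)+1· 1/(x-6)] dx
= (1)[ln|x-6| - ln|x-5|]+C

Answer: ln|(x-6)/(x-5)|+C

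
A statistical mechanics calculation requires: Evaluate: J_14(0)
J_n(0)=0 for all n > 0 (Bessel function of first kind)
J_14(0)=0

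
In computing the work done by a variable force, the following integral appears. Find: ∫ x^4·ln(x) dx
By parts: u=ln(x), dv=x^4 dx
du=1/x dx, v=x^5/5
=x^5·ln(x)/5 - ∫ x^4/5 dx
=x^5·ln(x)/5 - x^5/25 + C

Answer: x^5(ln(x)/5 - 1/25) + C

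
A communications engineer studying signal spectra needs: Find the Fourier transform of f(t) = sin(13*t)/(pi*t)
sin(W*t)/(pi*t) = (W/pi)*sinc(W*t/pi) is the impulse response of the ideal low-pass filter with cutoff W (here W = 13).
Its Fourier transform is a rectangular function:
F(omega) = 1 for |omega| < 13, 0 otherwise

Answer: rect(omega/26) [i.e., 1 for |omega| < 13, 0 otherwise]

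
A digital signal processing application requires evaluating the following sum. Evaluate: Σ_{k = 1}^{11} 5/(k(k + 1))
Partial fractions: 5/(k(k + 1)) = 5/k - 5/(k + 1)
Telescoping sum: 5(1 - 1/12) = 5·11/12

Answer: 55/12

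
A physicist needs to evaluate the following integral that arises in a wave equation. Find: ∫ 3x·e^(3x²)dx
Let u=3x², du=6x dx
∫ (1/2)e^u du=e^u/2+C

Answer: e^(3x²)/2+C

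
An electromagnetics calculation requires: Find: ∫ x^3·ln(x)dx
By parts: u=ln(x), dv=x^3 dx
du=1/x dx, v=x^4/4
=x^4·ln(x)/4 - ∫ x^3/4 dx
=x^4·ln(x)/4 - x^4/16 + C

Answer: x^4(ln(x)/4 - 1/16) + C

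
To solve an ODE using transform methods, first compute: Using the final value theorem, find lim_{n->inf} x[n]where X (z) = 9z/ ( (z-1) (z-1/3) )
Final value theorem: lim x[n]=lim_{z->1} (z-1) * X(z)
(z-1) * X(z)=9z/(z-1/3)
As z->1: 9/(1 - 1/3)=9/(2/3)=27/2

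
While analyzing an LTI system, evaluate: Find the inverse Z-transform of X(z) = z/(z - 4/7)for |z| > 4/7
Standard pair: z/(z-a) <-> a^n*u[n] for causal signals
With a=4/7: x[n]=(4/7)^n*u[n]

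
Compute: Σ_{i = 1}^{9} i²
Using formula: Σ i^2=n(n + 1)(2n + 1)/6=9·10·19/6=285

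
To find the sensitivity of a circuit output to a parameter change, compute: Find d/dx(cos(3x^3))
Chain rule: d/dx[cos(u)]=-sin(u)·u' where u=3x^3
u'=9x^2

Answer: -9x^2·sin(3x^3)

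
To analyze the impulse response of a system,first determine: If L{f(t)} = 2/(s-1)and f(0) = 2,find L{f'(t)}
L{f'(t)}=s·F(s) - f(0)=2s/(s-1)-2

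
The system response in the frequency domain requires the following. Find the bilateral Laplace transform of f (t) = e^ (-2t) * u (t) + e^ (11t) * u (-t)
For e^(-2t)*u(t): L = 1/(s + 2), Re(s) > -2
For e^(11t)*u(-t): L = -1/(s-11), Re(s) < 11
Combined: F(s) = 1/(s + 2) - 1/(s-11), -2 < Re(s) < 11

Answer: 1/(s + 2) - 1/(s-11), ROC: -2 < Re(s) < 11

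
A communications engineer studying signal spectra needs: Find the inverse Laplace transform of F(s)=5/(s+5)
L^(-1){5/(s-a)}=c·e^(at)
Here a=-5, c=5

Answer: 5e^(-5t)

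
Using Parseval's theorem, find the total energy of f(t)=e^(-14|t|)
Parseval's theorem: E = integral |f(t)|^2 dt = (1/2pi) integral |F(omega)|^2 domega
E = integral_{-inf}^{inf} e^(-28|t|) dt = 2*integral_0^inf e^(-28t) dt = 2/(2*14) = 1/14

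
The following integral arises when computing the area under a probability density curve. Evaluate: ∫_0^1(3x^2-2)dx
Step 1: Find antiderivative F(x) = x^3 - 2x
Step 2: F(1) - F(0) = -1 - (0) = -1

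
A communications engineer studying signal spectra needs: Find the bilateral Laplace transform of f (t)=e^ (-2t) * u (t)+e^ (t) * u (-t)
For e^(-2t)*u(t): L=1/(s+2), Re(s) > -2
For e^(t)*u(-t): L=-1/(s-1), Re(s) < 1
Combined: F(s)=1/(s+2)-1/(s-1), -2 < Re(s) < 1

Answer: 1/(s+2)-1/(s-1), ROC: -2 < Re(s) < 1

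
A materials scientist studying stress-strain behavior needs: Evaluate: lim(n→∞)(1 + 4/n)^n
This is the definition of e^4: lim(1 + 4/n)^n = e^4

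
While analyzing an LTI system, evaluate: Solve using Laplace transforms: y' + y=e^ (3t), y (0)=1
Take L: sY - 1+Y = 1/(s-3)
Y(s+1) = 1/(s-3)+1
Y = 1/((s-3)(s+1))+1/(s+1)
Partial fractions: 1/((s-3)(s+1)) = (1/4)/(s-3) - (1/4)/(s+1)
So Y = (1/4)/(s-3)+(3/4)/(s+1)
Inverse Laplace transform (L^(-1){1/(s-3)} = e^(3t), L^(-1){1/(s+1)} = e^(-t)):

Answer: y(t) = (1/4)·e^(3t)+(3/4)·e^(-t)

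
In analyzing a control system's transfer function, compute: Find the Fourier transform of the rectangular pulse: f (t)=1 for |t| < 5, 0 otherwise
F(omega)=integral from -5 to 5 of e^(-j * omega * t) dt
=2 * sin(5 * omega)/omega=10 * sinc(5 * omega/pi)

Answer: 2 * sin(5 * omega)/omega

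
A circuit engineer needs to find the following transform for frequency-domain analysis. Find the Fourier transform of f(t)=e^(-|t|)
Using the standard pair: F{e^(-a|t|)}=2a/(a^2 + omega^2)
With a=1: F(omega)=2/(1 + omega^2)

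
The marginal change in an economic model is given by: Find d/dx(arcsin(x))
d/dx[arcsin(u)]=u'/√(1-u²), u=x, u'=1

Answer: 1/√(1-x²)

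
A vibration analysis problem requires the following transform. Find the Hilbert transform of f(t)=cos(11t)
The Hilbert transform shifts each frequency component by -pi/2.
H{cos(wt)} = sin(wt)
With w = 11: H{cos(11t)} = sin(11t)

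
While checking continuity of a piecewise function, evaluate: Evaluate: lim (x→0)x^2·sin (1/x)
Squeeze theorem: -|x^2| ≤ x^2·sin(1/x) ≤ |x^2|
Since x^2 → 0 as x → 0, by squeeze theorem the limit is 0

Answer: 0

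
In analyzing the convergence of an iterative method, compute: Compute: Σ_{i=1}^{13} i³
Using formula: Σ i^3=[n(n+1)/2]²=[13·14/2]²=8281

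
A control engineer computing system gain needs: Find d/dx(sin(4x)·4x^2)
Product rule: (fg)' = f'g + fg'
f = sin(4x), f' = 4·cos(4x)
g = 4x^2, g' = 8x

Answer: 16·cos(4x)·x^2 + 8·sin(4x)·x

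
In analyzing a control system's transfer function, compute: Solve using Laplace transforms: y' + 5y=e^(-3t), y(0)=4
Take L: sY - 4 + 5Y = 1/(s + 3)
Y(s + 5) = 1/(s + 3) + 4
Y = 1/((s + 3)(s + 5)) + 4/(s + 5)
Partial fractions: 1/((s + 3)(s + 5)) = (1/2)/(s + 3) - (1/2)/(s + 5)
So Y = (1/2)/(s + 3) + (7/2)/(s + 5)
Inverse Laplace transform (L^(-1){1/(s + 3)} = e^(-3t), L^(-1){1/(s + 5)} = e^(-5t)):

Answer: y(t) = (1/2)·e^(-3t) + (7/2)·e^(-5t)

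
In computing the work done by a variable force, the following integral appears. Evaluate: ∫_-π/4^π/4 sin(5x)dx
Antiderivative: -cos(5x)/5
Evaluate at bounds: [-cos(5·π/4)/5] - [-cos(5·-π/4)/5]
= (-(-√2/2) + (-√2/2))/5 = 0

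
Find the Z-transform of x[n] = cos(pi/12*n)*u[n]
Z{cos(w0 * n) * u[n]} = z(z - cos(w0))/(z^2-2z * cos(w0)+1)
With w0 = pi/12: X(z) = z(z - cos(pi/12))/(z^2-2z * cos(pi/12)+1)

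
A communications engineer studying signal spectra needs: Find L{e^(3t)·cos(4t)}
First shifting: L{e^(at)f(t)} = F(s-a)
L{cos(4t)} = s/(s² + 16)
Shift: (s-3)/((s-3)² + 16)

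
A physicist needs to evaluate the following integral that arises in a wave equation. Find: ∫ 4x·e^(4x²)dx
Let u = 4x², du = 8x dx
∫ (1/2)e^u du = e^u/2 + C

Answer: e^(4x²)/2 + C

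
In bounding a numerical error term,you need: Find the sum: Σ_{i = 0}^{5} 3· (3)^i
Geometric series: S=a(1 - r^n)/(1 - r)
a=3, r=3, n=6
S=3(1-729)/-2=1092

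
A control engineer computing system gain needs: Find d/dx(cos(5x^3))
Chain rule: d/dx[cos(u)] = -sin(u)·u' where u = 5x^3
u' = 15x^2

Answer: -15x^2·sin(5x^3)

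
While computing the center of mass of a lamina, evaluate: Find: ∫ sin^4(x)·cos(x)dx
Let u=sin(x), du=cos(x) dx
∫ u^4 du=u^5/5+C

Answer: sin^5(x)/5+C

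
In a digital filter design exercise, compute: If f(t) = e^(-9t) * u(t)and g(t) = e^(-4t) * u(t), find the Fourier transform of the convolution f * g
By the convolution theorem: F{f*g} = F(omega)*G(omega)
F(omega) = 1/(9 + j*omega), G(omega) = 1/(4 + j*omega)
F{f*g} = 1/((9 + j*omega)(4 + j*omega))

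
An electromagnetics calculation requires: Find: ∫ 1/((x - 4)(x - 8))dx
Partial fractions: 1/((x-4)(x-8))=A/(x-4) + B/(x-8)
A=-1/4, B=1/4
∫ [-1/4· 1/(x-4) + 1/4· 1/(x-8)] dx
=(1/4)[ln|x-8| - ln|x-4|] + C

Answer: (1/4)·ln|(x-8)/(x-4)| + C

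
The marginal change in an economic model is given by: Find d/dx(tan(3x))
Chain rule: d/dx[tan(u)]=sec²(u)·u' where u=3x
u'=3

Answer: 3·sec²(3x)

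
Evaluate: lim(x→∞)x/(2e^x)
Apply L'Hôpital 1 times (∞/∞ each time):
Eventually get 1!/(2e^x) → 0

Answer: 0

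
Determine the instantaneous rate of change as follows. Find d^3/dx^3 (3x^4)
Apply power rule 3 times:
d^1: 12x^3
d^2: 36x^2
d^3: 72x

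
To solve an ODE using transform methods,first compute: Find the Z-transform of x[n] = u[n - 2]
Using the time-shift property: Z{u[n-2]}=z^(-2) * z/(z-1)
=z^(-1)/(z-1)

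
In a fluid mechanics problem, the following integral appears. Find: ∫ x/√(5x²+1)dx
Let u=5x² + 1, du=10x dx
∫ (1/10)·u^(-1/2) du=√u/5 + C

Answer: √(5x² + 1)/5 + C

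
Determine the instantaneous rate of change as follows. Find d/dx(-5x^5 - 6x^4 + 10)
Power rule: d/dx(ax^n)=n·a·x^(n-1)
Term by term: -25·x^4-24·x^3

Answer: -25x^4-24x^3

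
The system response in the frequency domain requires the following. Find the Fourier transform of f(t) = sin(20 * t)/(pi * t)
sin(W * t)/(pi * t) = (W/pi) * sinc(W * t/pi) is the impulse response of the ideal low-pass filter with cutoff W (here W = 20).
Its Fourier transform is a rectangular function:
F(omega) = 1 for |omega| < 20, 0 otherwise

Answer: rect(omega/40) [i.e., 1 for |omega| < 20, 0 otherwise]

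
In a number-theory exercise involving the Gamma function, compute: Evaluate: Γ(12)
Γ(n) = (n-1)! for positive integers
Γ(12) = 11! = 39916800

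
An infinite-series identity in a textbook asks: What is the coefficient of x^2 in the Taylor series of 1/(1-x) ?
1/(1-x)=Σ x^n for |x|<1
All coefficients are 1

Answer: 1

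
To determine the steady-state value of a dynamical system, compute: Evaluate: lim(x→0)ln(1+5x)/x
L'Hôpital (0/0): lim 5/(1 + 5x) / 1 = 5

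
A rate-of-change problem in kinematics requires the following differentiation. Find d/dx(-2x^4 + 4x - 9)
Power rule: d/dx(ax^n)=n·a·x^(n-1)
Term by term: -8·x^3 + 4

Answer: -8x^3 + 4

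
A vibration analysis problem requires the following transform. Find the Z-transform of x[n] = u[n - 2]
Using the time-shift property: Z{u[n-2]}=z^(-2) * z/(z-1)
=z^(-1)/(z-1)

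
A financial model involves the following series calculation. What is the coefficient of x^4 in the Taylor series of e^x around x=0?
Taylor series of e^x=Σ x^n/n!
Coefficient of x^4=1/4!=1/24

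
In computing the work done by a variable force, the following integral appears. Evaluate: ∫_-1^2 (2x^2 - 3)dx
Step 1: Find antiderivative F(x)=(2/3)x^3 - 3x
Step 2: F(2) - F(-1)=-2/3 - (7/3)=-3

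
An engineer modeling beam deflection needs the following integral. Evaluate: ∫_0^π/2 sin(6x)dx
Antiderivative: -cos(6x)/6
Evaluate at bounds: [-cos(6·π/2)/6] - [-cos(6·0)/6]
= (-(-1)+(1))/6 = 1/3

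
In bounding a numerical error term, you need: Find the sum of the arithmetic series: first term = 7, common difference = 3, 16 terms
Last term: a_n=7 + (16 - 1)·3=52
Sum=n(a_1 + a_n)/2=16(7 + 52)/2=472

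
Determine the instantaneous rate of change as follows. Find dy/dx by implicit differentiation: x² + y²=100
Differentiate both sides: 2x+2y·(dy/dx) = 0
Solve: dy/dx = -2x/(2y) = -x/y

Answer: dy/dx = -x/y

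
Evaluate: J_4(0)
J_n(0)=0 for all n > 0 (Bessel function of first kind)
J_4(0)=0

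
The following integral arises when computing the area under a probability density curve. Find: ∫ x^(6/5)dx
Power rule: ∫ x^(6/5) dx=x^(11/5)/(11/5) + C

Answer: (5/11)·x^(11/5) + C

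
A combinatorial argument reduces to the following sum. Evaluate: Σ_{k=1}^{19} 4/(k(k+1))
Partial fractions: 4/(k(k+1))=4/k - 4/(k+1)
Telescoping sum: 4(1-1/20)=4·19/20

Answer: 19/5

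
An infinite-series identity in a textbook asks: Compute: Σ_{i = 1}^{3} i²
Using formula: Σ i^2 = n(n+1)(2n+1)/6 = 3·4·7/6 = 14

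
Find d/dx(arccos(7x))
d/dx[arccos(u)]=-u'/√(1-u²), u=7x, u'=7

Answer: -7/√(1 - 49x²)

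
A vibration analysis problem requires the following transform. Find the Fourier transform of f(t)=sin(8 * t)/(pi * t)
sin(W * t)/(pi * t)=(W/pi) * sinc(W * t/pi) is the impulse response of the ideal low-pass filter with cutoff W (here W=8).
Its Fourier transform is a rectangular function:
F(omega)=1 for |omega| < 8, 0 otherwise

Answer: rect(omega/16) [i.e., 1 for |omega| < 8, 0 otherwise]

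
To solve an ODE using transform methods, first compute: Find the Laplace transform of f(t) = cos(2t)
L{cos(wt)}=s/(s²+w²)
L{cos(2t)}=s/(s²+4)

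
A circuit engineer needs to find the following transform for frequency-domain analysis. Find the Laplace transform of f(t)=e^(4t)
L{e^(at)}=1/(s-a)
L{e^(4t)}=1/(s-4)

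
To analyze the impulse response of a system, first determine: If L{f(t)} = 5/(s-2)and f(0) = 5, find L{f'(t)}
L{f'(t)}=s·F(s) - f(0)=5s/(s-2)-5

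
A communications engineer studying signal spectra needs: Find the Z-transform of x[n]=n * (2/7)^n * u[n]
Using the property Z{n*a^n*u[n]} = az/(z-a)^2
With a = 2/7: X(z) = (2/7)z/(z - 2/7)^2, |z| > 2/7

Answer: (2/7)z/(z - 2/7)^2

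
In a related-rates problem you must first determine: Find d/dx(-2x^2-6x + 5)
Power rule: d/dx(ax^n) = n·a·x^(n-1)
Term by term: -4·x - 6

Answer: -4x - 6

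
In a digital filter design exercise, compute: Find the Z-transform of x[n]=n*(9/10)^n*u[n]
Using the property Z{n * a^n * u[n]}=az/(z-a)^2
With a=9/10: X(z)=(9/10)z/(z - 9/10)^2, |z| > 9/10

Answer: (9/10)z/(z - 9/10)^2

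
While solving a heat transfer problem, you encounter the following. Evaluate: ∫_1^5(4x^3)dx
Step 1: Find antiderivative F(x)=x^4
Step 2: F(5) - F(1)=625 - (1)=624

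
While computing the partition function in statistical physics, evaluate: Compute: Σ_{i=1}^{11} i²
Using formula: Σ i^2=n(n + 1)(2n + 1)/6=11·12·23/6=506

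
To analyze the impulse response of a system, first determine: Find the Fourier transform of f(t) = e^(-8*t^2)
The Fourier transform of a Gaussian e^(-a * t^2) is sqrt(pi/a) * e^(-omega^2/(4a)).
With a = 8: F(omega) = sqrt(pi/8) * e^(-omega^2/32)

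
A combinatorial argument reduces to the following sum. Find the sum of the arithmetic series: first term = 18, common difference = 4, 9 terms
Last term: a_n = 18+(9-1)·4 = 50
Sum = n(a_1+a_n)/2 = 9(18+50)/2 = 306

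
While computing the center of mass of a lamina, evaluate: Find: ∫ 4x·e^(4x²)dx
Let u = 4x², du = 8x dx
∫ (1/2)e^u du = e^u/2+C

Answer: e^(4x²)/2+C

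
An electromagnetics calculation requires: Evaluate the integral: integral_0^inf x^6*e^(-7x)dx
This is a Gamma integral. Substitute u=7x (du=7 dx):
integral_0^inf x^6 * e^(-7x) dx=(1/7^7) integral_0^inf u^6 * e^(-u) du
=Gamma(7)/7^7=6!/7^7=720/823543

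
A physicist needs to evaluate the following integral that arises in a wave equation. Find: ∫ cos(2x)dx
Using substitution u = 2x: ∫ cos(u) du/2 = sin(u)/2+C

Answer: (1/2)sin(2x)+C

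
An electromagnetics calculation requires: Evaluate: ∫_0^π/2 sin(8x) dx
Antiderivative: -cos(8x)/8
Evaluate at bounds: [-cos(8·π/2)/8] - [-cos(8·0)/8]
= (-(1)+(1))/8 = 0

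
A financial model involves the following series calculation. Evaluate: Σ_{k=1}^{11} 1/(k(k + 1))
Partial fractions: 1/(k(k+1))=1/k - 1/(k+1)
Telescoping sum: 1(1-1/12)=1·11/12

Answer: 11/12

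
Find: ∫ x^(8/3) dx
Power rule: ∫ x^(8/3) dx = x^(11/3)/(11/3)+C

Answer: (3/11)·x^(11/3)+C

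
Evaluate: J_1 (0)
J_n(0) = 0 for all n > 0 (Bessel function of first kind)
J_1(0) = 0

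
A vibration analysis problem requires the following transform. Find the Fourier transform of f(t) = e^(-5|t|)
Using the standard pair: F{e^(-a|t|)} = 2a/(a^2 + omega^2)
With a = 5: F(omega) = 10/(25 + omega^2)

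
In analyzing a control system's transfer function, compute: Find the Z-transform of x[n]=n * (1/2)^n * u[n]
Using the property Z{n*a^n*u[n]} = az/(z-a)^2
With a = 1/2: X(z) = (1/2)z/(z - 1/2)^2, |z| > 1/2

Answer: (1/2)z/(z - 1/2)^2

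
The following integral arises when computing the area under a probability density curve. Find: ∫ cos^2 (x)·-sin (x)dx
Let u = cos(x), du = -sin(x) dx
∫ u^2 du = u^3/3+C

Answer: cos^3(x)/3+C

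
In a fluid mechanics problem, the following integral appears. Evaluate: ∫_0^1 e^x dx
Antiderivative: e^x
Evaluate: (e^1 - 1)

Answer: e^1 - 1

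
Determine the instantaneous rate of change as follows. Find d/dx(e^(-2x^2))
Chain rule: d/dx[e^u] = e^u · u' where u = -2x^2
u' = -4x

Answer: -4x·e^(-2x^2)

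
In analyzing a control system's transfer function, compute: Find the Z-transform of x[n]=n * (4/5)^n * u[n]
Using the property Z{n * a^n * u[n]} = az/(z-a)^2
With a = 4/5: X(z) = (4/5)z/(z - 4/5)^2, |z| > 4/5

Answer: (4/5)z/(z - 4/5)^2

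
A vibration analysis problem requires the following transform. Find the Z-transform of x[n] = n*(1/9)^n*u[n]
Using the property Z{n * a^n * u[n]} = az/(z-a)^2
With a = 1/9: X(z) = (1/9)z/(z - 1/9)^2, |z| > 1/9

Answer: (1/9)z/(z - 1/9)^2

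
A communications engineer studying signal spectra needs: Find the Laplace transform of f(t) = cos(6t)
L{cos(wt)} = s/(s²+w²)
L{cos(6t)} = s/(s²+36)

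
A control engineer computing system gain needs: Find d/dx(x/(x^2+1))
Quotient rule: (f/g)' = (f'g - fg')/g²
f = x, f' = 1
g = x^2+1, g' = 2x

Answer: (1·(x^2+1)-2x^2)/(x^2+1)²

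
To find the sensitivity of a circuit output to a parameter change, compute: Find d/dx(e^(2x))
Chain rule: d/dx[e^u] = e^u · u' where u = 2x
u' = 2

Answer: 2·e^(2x)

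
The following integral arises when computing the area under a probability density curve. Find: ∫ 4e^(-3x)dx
Since d/dx[e^(-3x)]=-3e^(-3x), we get -4/3 e^(-3x)+C

Answer: (-4/3)e^(-3x)+C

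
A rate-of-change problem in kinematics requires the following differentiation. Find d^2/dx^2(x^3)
Apply power rule 2 times:
d^1: 3x^2
d^2: 6x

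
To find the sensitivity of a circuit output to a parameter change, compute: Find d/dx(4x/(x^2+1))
Quotient rule: (f/g)'=(f'g - fg')/g²
f=4x, f'=4
g=x^2 + 1, g'=2x

Answer: (4·(x^2 + 1) - 8x^2)/(x^2 + 1)²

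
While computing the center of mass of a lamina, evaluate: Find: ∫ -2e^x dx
Since d/dx[e^x] = +e^x, we get -2e^x+C

Answer: -2e^x+C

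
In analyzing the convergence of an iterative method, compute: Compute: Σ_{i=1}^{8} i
Using formula: Σ i^1 = n(n+1)/2 = 8·9/2 = 36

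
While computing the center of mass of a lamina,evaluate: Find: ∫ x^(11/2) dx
Power rule: ∫ x^(11/2) dx=x^(13/2)/(13/2) + C

Answer: (2/13)·x^(13/2) + C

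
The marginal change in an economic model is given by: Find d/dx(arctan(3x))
d/dx[arctan(u)]=u'/(1+u²), u=3x, u'=3

Answer: 3/(1+9x²)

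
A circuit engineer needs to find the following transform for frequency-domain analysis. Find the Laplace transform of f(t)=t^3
L{t^n} = n!/s^(n+1)
L{t^3} = 3!/s^4 = 6/s^4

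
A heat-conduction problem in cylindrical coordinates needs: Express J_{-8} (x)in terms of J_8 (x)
For integer n: J_{-n}(x) = (-1)^n J_n(x)
With n = 8: J_{-8}(x) = (-1)^8 J_8(x) = J_8(x)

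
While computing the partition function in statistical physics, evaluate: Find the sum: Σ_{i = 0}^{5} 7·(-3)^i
Geometric series: S = a(1 - r^n)/(1 - r)
a = 7, r = -3, n = 6
S = 7(1 - 729)/4 = -1274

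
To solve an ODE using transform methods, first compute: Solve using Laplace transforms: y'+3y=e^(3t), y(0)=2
Take L: sY - 2+3Y = 1/(s-3)
Y(s+3) = 1/(s-3)+2
Y = 1/((s-3)(s+3))+2/(s+3)
Partial fractions: 1/((s-3)(s+3)) = (1/6)/(s-3) - (1/6)/(s+3)
So Y = (1/6)/(s-3)+(11/6)/(s+3)
Inverse Laplace transform (L^(-1){1/(s-3)} = e^(3t), L^(-1){1/(s+3)} = e^(-3t)):

Answer: y(t) = (1/6)·e^(3t)+(11/6)·e^(-3t)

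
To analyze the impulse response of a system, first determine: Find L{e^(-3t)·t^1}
First shifting: L{e^(at)f(t)}=F(s-a)
L{t^1}=1/s^2
Shift s → s+3: 1/(s+3)^2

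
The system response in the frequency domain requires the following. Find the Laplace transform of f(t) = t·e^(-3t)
L{t·e^(at)} = 1/(s-a)²
L{t·e^(-3t)} = 1/(s + 3)²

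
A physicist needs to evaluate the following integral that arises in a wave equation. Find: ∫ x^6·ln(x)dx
By parts: u=ln(x), dv=x^6 dx
du=1/x dx, v=x^7/7
=x^7·ln(x)/7 - ∫ x^6/7 dx
=x^7·ln(x)/7 - x^7/49+C

Answer: x^7(ln(x)/7-1/49)+C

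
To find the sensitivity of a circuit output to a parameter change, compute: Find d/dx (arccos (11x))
d/dx[arccos(u)]=-u'/√(1-u²), u=11x, u'=11

Answer: -11/√(1 - 121x²)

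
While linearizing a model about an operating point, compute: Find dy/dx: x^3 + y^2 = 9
Differentiate: 3x^2+2y·(dy/dx) = 0
dy/dx = -3x^2/(2y)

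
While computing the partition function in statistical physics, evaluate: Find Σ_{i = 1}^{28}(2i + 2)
=2·Σ i + 2·28=2·406 + 56=868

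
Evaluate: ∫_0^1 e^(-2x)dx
Antiderivative: (1/(-2))e^(-2x)
Evaluate: (1/(-2))(e^-2-1)

Answer: (e^-2-1)/(-2)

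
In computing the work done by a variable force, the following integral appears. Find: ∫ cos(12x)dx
Using substitution u=12x: ∫ cos(u) du/12=sin(u)/12 + C

Answer: (1/12)sin(12x) + C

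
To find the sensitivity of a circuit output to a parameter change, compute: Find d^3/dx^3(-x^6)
Apply power rule 3 times:
d^1: -6x^5
d^2: -30x^4
d^3: -120x^3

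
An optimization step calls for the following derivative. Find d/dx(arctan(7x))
d/dx[arctan(u)]=u'/(1 + u²), u=7x, u'=7

Answer: 7/(1 + 49x²)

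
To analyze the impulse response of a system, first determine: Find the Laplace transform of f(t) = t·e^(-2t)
L{t·e^(at)}=1/(s-a)²
L{t·e^(-2t)}=1/(s+2)²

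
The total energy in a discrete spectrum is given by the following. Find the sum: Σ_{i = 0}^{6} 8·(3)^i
Geometric series: S = a(1 - r^n)/(1 - r)
a = 8, r = 3, n = 7
S = 8(1-2187)/-2 = 8744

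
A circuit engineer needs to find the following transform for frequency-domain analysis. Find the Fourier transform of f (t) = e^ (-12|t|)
Using the standard pair: F{e^(-a|t|)} = 2a/(a^2+omega^2)
With a = 12: F(omega) = 24/(144+omega^2)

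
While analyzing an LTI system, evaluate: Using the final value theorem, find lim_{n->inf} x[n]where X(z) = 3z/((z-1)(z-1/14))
Final value theorem: lim x[n]=lim_{z->1} (z-1) * X(z)
(z-1) * X(z)=3z/(z-1/14)
As z->1: 3/(1 - 1/14)=3/(13/14)=42/13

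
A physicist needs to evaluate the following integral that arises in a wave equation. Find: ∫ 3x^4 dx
Using power rule: ∫ 3x^4 dx=3/5 x^5+C=(3/5)x^5+C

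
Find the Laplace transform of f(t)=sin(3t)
L{sin(wt)}=w/(s² + w²)
L{sin(3t)}=3/(s² + 9)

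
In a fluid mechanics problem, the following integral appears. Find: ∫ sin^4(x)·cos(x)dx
Let u=sin(x), du=cos(x) dx
∫ u^4 du=u^5/5 + C

Answer: sin^5(x)/5 + C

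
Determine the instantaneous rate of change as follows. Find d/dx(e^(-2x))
Chain rule: d/dx[e^u] = e^u · u' where u = -2x
u' = -2

Answer: -2·e^(-2x)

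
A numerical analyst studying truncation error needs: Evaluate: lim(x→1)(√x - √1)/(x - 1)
Multiply by conjugate (√x + √1)/(√x + √1):
=(x - 1)/((x - 1)(√x + √1))=1/(√x + √1)
As x → 1: 1/(2√1)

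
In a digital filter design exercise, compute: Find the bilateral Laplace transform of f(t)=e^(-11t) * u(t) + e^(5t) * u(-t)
For e^(-11t)*u(t): L=1/(s + 11), Re(s) > -11
For e^(5t)*u(-t): L=-1/(s-5), Re(s) < 5
Combined: F(s)=1/(s + 11) - 1/(s-5), -11 < Re(s) < 5

Answer: 1/(s + 11) - 1/(s-5), ROC: -11 < Re(s) < 5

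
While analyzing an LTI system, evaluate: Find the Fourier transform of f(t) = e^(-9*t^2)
The Fourier transform of a Gaussian e^(-a*t^2) is sqrt(pi/a)*e^(-omega^2/(4a)).
With a=9: F(omega)=sqrt(pi)/3*e^(-omega^2/36)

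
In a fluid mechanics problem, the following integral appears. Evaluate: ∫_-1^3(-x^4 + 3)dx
Step 1: Find antiderivative F(x)=(-1/5)x^5+3x
Step 2: F(3) - F(-1)=-198/5 - (-14/5)=-184/5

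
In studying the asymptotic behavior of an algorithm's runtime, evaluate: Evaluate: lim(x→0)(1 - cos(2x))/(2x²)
Using 1-cos(u) ≈ u²/2 for small u:
(1-cos(2x)) ≈ (2x)²/2=4x²/2
So limit=4/(2·2)=1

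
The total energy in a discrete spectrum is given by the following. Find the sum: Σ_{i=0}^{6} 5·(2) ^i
Geometric series: S=a(1 - r^n)/(1 - r)
a=5, r=2, n=7
S=5(1-128)/-1=635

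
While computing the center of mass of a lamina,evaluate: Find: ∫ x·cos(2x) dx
By parts: u = x, dv = cos(2x) dx
du = dx, v = sin(2x)/2
= x·sin(2x)/2 + cos(2x)/2² + C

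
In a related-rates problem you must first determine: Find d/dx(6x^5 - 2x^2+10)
Power rule: d/dx(ax^n) = n·a·x^(n-1)
Term by term: 30·x^4-4·x

Answer: 30x^4-4x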